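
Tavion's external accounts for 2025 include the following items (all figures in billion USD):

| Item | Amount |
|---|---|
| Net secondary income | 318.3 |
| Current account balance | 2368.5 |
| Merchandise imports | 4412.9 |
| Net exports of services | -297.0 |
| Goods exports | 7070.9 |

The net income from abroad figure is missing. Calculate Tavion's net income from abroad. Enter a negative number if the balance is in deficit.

-310.8

Current account = goods balance + services balance + net primary income + net secondary income
Sum of the known components = 2679.3
Net income from abroad = CA - (known components) = 2368.5 - 2679.3 = -310.8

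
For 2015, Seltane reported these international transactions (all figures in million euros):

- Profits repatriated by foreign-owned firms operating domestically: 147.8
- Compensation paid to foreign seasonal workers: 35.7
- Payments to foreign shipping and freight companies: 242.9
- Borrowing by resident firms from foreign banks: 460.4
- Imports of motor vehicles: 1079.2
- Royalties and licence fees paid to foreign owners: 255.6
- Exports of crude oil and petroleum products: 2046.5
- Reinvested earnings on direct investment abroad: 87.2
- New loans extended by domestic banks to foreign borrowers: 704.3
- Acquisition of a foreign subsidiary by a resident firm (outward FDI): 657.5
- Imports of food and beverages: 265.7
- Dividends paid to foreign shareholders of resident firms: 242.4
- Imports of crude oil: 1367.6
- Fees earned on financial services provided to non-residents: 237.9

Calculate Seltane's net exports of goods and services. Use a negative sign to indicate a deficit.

Goods: -265.7 - 1079.2 - 1367.6 + 2046.5 = -666.0
Services: -242.9 - 255.6 + 237.9 = -260.6
Trade balance = -666.0 + (-260.6) = -926.6
(Excluded from the trade balance — primary income: profits repatriated by foreign-owned firms operating domestically 147.8, compensation paid to foreign seasonal workers 35.7, reinvested earnings on direct investment abroad 87.2, dividends paid to foreign shareholders of resident firms 242.4; financial account: borrowing by resident firms from foreign banks 460.4, new loans extended by domestic banks to foreign borrowers 704.3, acquisition of a foreign subsidiary by a resident firm (outward FDI) 657.5.)

-926.6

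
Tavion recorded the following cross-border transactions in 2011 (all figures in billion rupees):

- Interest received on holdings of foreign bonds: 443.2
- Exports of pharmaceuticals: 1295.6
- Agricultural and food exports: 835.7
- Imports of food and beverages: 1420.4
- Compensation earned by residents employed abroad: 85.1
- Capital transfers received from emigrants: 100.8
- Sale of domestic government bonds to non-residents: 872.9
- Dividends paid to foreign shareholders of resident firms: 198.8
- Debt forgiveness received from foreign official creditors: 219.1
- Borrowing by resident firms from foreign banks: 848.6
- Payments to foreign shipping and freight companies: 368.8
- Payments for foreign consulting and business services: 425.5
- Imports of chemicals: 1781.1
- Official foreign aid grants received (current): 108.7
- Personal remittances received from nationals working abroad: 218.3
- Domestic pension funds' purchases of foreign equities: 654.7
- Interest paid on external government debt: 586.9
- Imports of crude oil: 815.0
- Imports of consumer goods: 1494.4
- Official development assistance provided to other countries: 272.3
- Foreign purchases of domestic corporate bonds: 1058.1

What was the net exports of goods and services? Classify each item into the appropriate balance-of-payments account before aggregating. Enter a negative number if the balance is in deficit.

-4173.9

Goods: -1420.4 - 1494.4 + 1295.6 - 815.0 + 835.7 - 1781.1 = -3379.6
Services: -425.5 - 368.8 = -794.3
Trade balance = -3379.6 + (-794.3) = -4173.9
(Excluded from the trade balance — primary income: interest received on holdings of foreign bonds 443.2, compensation earned by residents employed abroad 85.1, dividends paid to foreign shareholders of resident firms 198.8, interest paid on external government debt 586.9; capital account: capital transfers received from emigrants 100.8, debt forgiveness received from foreign official creditors 219.1; financial account: sale of domestic government bonds to non-residents 872.9, borrowing by resident firms from foreign banks 848.6, domestic pension funds' purchases of foreign equities 654.7, foreign purchases of domestic corporate bonds 1058.1; secondary income: official foreign aid grants received (current) 108.7, personal remittances received from nationals working abroad 218.3, official development assistance provided to other countries 272.3.)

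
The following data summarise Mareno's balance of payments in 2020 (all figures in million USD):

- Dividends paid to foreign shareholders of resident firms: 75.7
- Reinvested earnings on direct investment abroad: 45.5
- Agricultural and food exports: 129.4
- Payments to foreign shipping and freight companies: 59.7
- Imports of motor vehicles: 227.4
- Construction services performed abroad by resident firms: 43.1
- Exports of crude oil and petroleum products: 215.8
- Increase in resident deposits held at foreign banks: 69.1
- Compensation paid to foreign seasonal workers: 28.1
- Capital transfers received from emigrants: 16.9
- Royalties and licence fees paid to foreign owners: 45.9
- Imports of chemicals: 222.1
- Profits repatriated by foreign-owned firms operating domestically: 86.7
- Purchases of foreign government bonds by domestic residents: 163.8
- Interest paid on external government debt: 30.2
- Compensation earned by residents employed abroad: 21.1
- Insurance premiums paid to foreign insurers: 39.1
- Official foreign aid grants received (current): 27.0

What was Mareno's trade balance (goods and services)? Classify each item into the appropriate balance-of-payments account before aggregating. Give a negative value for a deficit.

-205.9

Goods: 215.8 - 227.4 + 129.4 - 222.1 = -104.3
Services: 43.1 - 59.7 - 39.1 - 45.9 = -101.6
Trade balance = -104.3 + (-101.6) = -205.9
(Excluded from the trade balance — primary income: dividends paid to foreign shareholders of resident firms 75.7, reinvested earnings on direct investment abroad 45.5, compensation paid to foreign seasonal workers 28.1, profits repatriated by foreign-owned firms operating domestically 86.7, interest paid on external government debt 30.2, compensation earned by residents employed abroad 21.1; financial account: increase in resident deposits held at foreign banks 69.1, purchases of foreign government bonds by domestic residents 163.8; capital account: capital transfers received from emigrants 16.9; secondary income: official foreign aid grants received (current) 27.0.)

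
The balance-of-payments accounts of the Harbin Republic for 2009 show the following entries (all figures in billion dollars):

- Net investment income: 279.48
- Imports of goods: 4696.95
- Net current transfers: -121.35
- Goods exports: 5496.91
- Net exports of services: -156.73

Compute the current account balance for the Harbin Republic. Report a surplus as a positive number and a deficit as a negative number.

Goods balance = 5496.91 - 4696.95 = 799.96
Services balance = -156.73
Trade balance (goods + services) = 799.96 + (-156.73) = 643.23
Net primary income = 279.48
Net secondary income = -121.35
Current account = 643.23 + 279.48 + (-121.35) = 801.36

801.36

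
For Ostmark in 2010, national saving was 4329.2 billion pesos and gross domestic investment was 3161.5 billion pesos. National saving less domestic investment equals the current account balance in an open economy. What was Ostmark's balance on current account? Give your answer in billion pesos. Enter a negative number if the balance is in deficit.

CA = S - I = 4329.2 - 3161.5 = 1167.7

1167.7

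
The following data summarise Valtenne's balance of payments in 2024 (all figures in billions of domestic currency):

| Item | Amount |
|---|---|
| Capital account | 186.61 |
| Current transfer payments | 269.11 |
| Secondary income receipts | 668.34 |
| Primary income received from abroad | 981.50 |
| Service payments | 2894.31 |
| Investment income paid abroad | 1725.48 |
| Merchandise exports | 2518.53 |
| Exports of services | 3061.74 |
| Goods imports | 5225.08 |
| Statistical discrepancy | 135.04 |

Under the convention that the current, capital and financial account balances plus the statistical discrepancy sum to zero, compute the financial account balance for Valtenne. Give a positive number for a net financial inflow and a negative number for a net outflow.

Goods balance = 2518.53 - 5225.08 = -2706.55
Services balance = 3061.74 - 2894.31 = 167.43
Trade balance (goods + services) = -2706.55 + 167.43 = -2539.12
Net primary income = 981.50 - 1725.48 = -743.98
Net secondary income = 668.34 - 269.11 = 399.23
Current account = -2539.12 + (-743.98) + 399.23 = -2883.87
Financial account = -(-2883.87 + 186.61 + 135.04) = 2562.22

2562.22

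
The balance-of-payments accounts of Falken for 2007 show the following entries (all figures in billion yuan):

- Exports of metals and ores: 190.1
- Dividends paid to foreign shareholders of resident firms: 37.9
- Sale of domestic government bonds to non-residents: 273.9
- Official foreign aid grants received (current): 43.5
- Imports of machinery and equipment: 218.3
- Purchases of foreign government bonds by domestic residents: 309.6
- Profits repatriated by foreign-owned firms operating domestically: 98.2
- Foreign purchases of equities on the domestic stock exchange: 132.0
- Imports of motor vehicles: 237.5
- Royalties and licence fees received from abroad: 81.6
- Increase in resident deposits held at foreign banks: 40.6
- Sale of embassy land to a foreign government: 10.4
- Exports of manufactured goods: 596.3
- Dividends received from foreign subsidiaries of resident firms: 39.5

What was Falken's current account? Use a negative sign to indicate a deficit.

359.1

Goods: 190.1 + 596.3 - 218.3 - 237.5 = 330.6
Services: 81.6
Primary income: -37.9 - 98.2 + 39.5 = -96.6
Secondary income: 43.5
Current account = 330.6 + 81.6 + (-96.6) + 43.5 = 359.1
(Excluded from the current account — financial account: sale of domestic government bonds to non-residents 273.9, purchases of foreign government bonds by domestic residents 309.6, foreign purchases of equities on the domestic stock exchange 132.0, increase in resident deposits held at foreign banks 40.6; capital account: sale of embassy land to a foreign government 10.4.)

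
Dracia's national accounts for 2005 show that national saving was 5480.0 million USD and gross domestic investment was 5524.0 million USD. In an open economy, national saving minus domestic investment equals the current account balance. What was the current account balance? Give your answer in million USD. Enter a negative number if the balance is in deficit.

S - I = CA (net lending to the rest of the world).
CA = S - I = 5480.0 - 5524.0 = -44.0

-44.0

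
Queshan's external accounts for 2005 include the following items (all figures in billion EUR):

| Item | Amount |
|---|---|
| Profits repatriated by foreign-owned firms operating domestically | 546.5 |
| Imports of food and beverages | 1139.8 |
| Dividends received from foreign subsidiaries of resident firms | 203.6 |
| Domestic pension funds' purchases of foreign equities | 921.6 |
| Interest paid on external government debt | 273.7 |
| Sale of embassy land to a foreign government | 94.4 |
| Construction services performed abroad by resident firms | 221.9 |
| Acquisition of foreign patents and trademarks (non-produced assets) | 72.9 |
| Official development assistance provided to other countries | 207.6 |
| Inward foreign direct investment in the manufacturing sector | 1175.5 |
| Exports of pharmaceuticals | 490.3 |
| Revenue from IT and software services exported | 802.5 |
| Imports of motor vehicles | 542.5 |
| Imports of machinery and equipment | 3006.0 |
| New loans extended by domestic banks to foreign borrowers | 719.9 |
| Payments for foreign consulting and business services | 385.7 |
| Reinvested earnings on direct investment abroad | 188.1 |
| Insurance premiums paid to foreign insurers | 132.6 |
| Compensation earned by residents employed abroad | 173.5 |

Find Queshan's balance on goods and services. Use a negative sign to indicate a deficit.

Goods: -542.5 - 1139.8 + 490.3 - 3006.0 = -4198.0
Services: -385.7 + 802.5 - 132.6 + 221.9 = 506.1
Trade balance = -4198.0 + 506.1 = -3691.9
(Excluded from the trade balance — primary income: profits repatriated by foreign-owned firms operating domestically 546.5, dividends received from foreign subsidiaries of resident firms 203.6, interest paid on external government debt 273.7, reinvested earnings on direct investment abroad 188.1, compensation earned by residents employed abroad 173.5; financial account: domestic pension funds' purchases of foreign equities 921.6, inward foreign direct investment in the manufacturing sector 1175.5, new loans extended by domestic banks to foreign borrowers 719.9; capital account: sale of embassy land to a foreign government 94.4, acquisition of foreign patents and trademarks (non-produced assets) 72.9; secondary income: official development assistance provided to other countries 207.6.)

-3691.9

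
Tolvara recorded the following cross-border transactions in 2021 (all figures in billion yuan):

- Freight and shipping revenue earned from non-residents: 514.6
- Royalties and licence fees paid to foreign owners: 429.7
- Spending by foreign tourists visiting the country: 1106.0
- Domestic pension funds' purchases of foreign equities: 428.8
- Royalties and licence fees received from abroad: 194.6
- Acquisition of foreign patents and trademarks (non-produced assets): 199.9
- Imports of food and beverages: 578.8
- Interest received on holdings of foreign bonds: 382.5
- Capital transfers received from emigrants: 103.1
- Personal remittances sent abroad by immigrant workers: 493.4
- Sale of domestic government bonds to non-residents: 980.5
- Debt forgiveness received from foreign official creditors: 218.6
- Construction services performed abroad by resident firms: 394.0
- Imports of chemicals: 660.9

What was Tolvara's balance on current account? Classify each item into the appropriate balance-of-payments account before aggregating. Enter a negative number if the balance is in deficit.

Goods: -578.8 - 660.9 = -1239.7
Services: 1106.0 + 394.0 + 514.6 - 429.7 + 194.6 = 1779.5
Primary income: 382.5
Secondary income: -493.4
Current account = (-1239.7) + 1779.5 + 382.5 + (-493.4) = 428.9
(Excluded from the current account — financial account: domestic pension funds' purchases of foreign equities 428.8, sale of domestic government bonds to non-residents 980.5; capital account: acquisition of foreign patents and trademarks (non-produced assets) 199.9, capital transfers received from emigrants 103.1, debt forgiveness received from foreign official creditors 218.6.)

428.9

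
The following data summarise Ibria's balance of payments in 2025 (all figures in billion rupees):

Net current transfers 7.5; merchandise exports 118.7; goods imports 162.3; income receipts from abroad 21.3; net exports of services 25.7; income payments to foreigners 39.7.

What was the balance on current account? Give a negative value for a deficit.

-28.8

Goods balance = 118.7 - 162.3 = -43.6
Services balance = 25.7
Trade balance (goods + services) = -43.6 + 25.7 = -17.9
Net primary income = 21.3 - 39.7 = -18.4
Net secondary income = 7.5
Current account = -17.9 + (-18.4) + 7.5 = -28.8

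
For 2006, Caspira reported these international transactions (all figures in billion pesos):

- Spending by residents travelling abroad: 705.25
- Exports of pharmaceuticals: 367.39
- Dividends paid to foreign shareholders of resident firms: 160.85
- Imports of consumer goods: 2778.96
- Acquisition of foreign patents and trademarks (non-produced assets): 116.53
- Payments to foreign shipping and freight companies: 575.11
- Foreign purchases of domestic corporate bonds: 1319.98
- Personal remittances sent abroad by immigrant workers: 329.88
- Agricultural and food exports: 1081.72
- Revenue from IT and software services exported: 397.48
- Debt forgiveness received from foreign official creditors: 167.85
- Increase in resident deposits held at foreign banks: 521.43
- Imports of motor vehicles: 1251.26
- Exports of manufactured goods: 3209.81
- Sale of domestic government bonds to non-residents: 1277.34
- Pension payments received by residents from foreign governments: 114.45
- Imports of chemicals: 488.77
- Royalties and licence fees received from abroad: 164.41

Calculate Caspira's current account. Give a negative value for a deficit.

-954.82

Goods: 367.39 + 1081.72 - 1251.26 + 3209.81 - 488.77 - 2778.96 = 139.93
Services: -575.11 + 164.41 - 705.25 + 397.48 = -718.47
Primary income: -160.85
Secondary income: -329.88 + 114.45 = -215.43
Current account = 139.93 + (-718.47) + (-160.85) + (-215.43) = -954.82
(Excluded from the current account — capital account: acquisition of foreign patents and trademarks (non-produced assets) 116.53, debt forgiveness received from foreign official creditors 167.85; financial account: foreign purchases of domestic corporate bonds 1319.98, increase in resident deposits held at foreign banks 521.43, sale of domestic government bonds to non-residents 1277.34.)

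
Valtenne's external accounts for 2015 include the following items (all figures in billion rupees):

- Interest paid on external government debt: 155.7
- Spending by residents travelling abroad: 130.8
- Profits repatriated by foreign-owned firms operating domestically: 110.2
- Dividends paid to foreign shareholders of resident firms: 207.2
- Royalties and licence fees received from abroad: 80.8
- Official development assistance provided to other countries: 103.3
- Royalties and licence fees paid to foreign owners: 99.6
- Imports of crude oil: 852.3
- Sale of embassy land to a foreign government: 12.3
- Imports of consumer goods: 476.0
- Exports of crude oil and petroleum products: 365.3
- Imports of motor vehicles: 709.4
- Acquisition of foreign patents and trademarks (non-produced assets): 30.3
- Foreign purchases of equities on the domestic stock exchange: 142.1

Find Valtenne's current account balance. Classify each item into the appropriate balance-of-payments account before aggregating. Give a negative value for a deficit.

Goods: -709.4 - 476.0 - 852.3 + 365.3 = -1672.4
Services: -99.6 - 130.8 + 80.8 = -149.6
Primary income: -207.2 - 110.2 - 155.7 = -473.1
Secondary income: -103.3
Current account = (-1672.4) + (-149.6) + (-473.1) + (-103.3) = -2398.4
(Excluded from the current account — capital account: sale of embassy land to a foreign government 12.3, acquisition of foreign patents and trademarks (non-produced assets) 30.3; financial account: foreign purchases of equities on the domestic stock exchange 142.1.)

-2398.4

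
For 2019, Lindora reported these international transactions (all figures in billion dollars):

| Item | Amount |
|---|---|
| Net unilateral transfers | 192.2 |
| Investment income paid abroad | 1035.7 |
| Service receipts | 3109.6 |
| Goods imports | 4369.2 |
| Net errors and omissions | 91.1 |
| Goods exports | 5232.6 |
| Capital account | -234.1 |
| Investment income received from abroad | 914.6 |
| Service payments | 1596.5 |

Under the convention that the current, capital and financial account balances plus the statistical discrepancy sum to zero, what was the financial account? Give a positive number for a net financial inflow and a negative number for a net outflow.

-2304.6

Goods balance = 5232.6 - 4369.2 = 863.4
Services balance = 3109.6 - 1596.5 = 1513.1
Trade balance (goods + services) = 863.4 + 1513.1 = 2376.5
Net primary income = 914.6 - 1035.7 = -121.1
Net secondary income = 192.2
Current account = 2376.5 + (-121.1) + 192.2 = 2447.6
Financial account = -(2447.6 + (-234.1) + 91.1) = -2304.6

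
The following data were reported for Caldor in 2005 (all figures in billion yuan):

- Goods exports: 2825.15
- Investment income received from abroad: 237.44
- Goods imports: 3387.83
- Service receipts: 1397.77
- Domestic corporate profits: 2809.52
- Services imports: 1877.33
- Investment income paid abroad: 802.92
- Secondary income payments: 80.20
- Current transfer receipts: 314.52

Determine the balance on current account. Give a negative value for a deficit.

Goods balance = 2825.15 - 3387.83 = -562.68
Services balance = 1397.77 - 1877.33 = -479.56
Trade balance (goods + services) = -562.68 + (-479.56) = -1042.24
Net primary income = 237.44 - 802.92 = -565.48
Net secondary income = 314.52 - 80.20 = 234.32
Current account = -1042.24 + (-565.48) + 234.32 = -1373.40

-1373.40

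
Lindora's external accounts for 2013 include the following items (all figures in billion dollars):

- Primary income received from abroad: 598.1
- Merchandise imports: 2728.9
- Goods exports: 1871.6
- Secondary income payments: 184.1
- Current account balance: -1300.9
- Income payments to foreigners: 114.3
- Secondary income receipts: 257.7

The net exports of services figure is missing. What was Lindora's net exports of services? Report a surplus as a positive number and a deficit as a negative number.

Current account = goods balance + services balance + net primary income + net secondary income
Sum of the known components = -299.9
Net exports of services = CA - (known components) = -1300.9 - (-299.9) = -1001.0

-1001.0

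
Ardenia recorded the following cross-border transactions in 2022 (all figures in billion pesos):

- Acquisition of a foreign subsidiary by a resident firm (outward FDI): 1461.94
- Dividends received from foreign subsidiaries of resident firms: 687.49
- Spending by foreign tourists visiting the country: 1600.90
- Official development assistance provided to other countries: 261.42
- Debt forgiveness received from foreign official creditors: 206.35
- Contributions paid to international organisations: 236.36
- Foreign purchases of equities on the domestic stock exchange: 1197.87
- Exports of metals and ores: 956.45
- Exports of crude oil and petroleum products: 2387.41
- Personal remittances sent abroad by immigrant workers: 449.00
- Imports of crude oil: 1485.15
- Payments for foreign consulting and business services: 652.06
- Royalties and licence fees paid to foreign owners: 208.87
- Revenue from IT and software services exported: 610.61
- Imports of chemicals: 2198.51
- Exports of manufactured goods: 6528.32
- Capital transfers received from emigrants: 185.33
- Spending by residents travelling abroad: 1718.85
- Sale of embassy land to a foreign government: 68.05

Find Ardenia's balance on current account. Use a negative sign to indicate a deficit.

5560.96

Goods: -1485.15 + 6528.32 + 2387.41 + 956.45 - 2198.51 = 6188.52
Services: 1600.90 - 208.87 + 610.61 - 652.06 - 1718.85 = -368.27
Primary income: 687.49
Secondary income: -236.36 - 449.00 - 261.42 = -946.78
Current account = 6188.52 + (-368.27) + 687.49 + (-946.78) = 5560.96
(Excluded from the current account — financial account: acquisition of a foreign subsidiary by a resident firm (outward FDI) 1461.94, foreign purchases of equities on the domestic stock exchange 1197.87; capital account: debt forgiveness received from foreign official creditors 206.35, capital transfers received from emigrants 185.33, sale of embassy land to a foreign government 68.05.)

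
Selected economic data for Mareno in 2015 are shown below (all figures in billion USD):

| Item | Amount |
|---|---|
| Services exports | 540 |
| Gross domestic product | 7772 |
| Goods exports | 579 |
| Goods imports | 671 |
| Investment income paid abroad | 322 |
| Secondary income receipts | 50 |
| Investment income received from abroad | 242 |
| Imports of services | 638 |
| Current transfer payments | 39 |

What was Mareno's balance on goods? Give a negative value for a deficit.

-92

Goods balance = 579 - 671 = -92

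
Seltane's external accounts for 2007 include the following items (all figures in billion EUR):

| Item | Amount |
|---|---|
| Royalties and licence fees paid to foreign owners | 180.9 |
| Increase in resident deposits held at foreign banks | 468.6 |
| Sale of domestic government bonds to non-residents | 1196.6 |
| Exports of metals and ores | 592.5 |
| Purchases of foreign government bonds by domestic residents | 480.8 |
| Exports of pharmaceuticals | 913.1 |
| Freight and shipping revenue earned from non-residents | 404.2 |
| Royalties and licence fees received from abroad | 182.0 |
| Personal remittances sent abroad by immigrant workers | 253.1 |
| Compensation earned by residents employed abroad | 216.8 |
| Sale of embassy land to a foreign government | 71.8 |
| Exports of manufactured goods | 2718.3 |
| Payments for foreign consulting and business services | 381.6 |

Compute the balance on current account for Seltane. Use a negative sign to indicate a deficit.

Goods: 913.1 + 592.5 + 2718.3 = 4223.9
Services: 404.2 - 381.6 - 180.9 + 182.0 = 23.7
Primary income: 216.8
Secondary income: -253.1
Current account = 4223.9 + 23.7 + 216.8 + (-253.1) = 4211.3
(Excluded from the current account — financial account: increase in resident deposits held at foreign banks 468.6, sale of domestic government bonds to non-residents 1196.6, purchases of foreign government bonds by domestic residents 480.8; capital account: sale of embassy land to a foreign government 71.8.)

4211.3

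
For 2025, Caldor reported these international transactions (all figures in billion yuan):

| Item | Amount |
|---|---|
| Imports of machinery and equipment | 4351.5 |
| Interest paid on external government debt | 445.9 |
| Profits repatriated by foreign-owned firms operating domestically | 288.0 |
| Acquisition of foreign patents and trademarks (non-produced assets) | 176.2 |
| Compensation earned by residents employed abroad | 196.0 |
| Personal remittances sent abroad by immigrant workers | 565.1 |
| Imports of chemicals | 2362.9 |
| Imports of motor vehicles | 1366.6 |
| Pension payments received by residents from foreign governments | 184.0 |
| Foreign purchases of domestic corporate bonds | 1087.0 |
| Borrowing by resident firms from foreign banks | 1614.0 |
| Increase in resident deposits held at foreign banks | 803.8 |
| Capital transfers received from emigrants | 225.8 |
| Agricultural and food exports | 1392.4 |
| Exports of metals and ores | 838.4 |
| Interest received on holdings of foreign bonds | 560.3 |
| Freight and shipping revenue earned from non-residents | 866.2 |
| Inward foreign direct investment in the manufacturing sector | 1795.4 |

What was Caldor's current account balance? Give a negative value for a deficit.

-5342.7

Goods: -4351.5 - 1366.6 - 2362.9 + 1392.4 + 838.4 = -5850.2
Services: 866.2
Primary income: 196.0 - 445.9 - 288.0 + 560.3 = 22.4
Secondary income: 184.0 - 565.1 = -381.1
Current account = (-5850.2) + 866.2 + 22.4 + (-381.1) = -5342.7
(Excluded from the current account — capital account: acquisition of foreign patents and trademarks (non-produced assets) 176.2, capital transfers received from emigrants 225.8; financial account: foreign purchases of domestic corporate bonds 1087.0, borrowing by resident firms from foreign banks 1614.0, increase in resident deposits held at foreign banks 803.8, inward foreign direct investment in the manufacturing sector 1795.4.)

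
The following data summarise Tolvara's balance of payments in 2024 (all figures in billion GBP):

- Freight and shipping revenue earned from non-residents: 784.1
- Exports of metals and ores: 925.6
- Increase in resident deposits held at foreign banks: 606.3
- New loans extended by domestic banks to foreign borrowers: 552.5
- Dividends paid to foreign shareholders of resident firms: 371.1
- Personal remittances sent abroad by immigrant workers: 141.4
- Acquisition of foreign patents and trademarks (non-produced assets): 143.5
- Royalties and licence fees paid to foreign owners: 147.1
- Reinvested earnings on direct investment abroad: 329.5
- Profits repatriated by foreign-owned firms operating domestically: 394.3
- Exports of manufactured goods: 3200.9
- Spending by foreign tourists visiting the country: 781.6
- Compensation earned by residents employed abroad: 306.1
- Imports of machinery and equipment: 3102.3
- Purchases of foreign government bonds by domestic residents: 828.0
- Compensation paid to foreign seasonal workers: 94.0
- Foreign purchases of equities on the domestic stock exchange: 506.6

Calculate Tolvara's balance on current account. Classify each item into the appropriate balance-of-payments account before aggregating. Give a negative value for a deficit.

2077.6

Goods: 3200.9 - 3102.3 + 925.6 = 1024.2
Services: 784.1 + 781.6 - 147.1 = 1418.6
Primary income: -371.1 - 94.0 + 329.5 + 306.1 - 394.3 = -223.8
Secondary income: -141.4
Current account = 1024.2 + 1418.6 + (-223.8) + (-141.4) = 2077.6
(Excluded from the current account — financial account: increase in resident deposits held at foreign banks 606.3, new loans extended by domestic banks to foreign borrowers 552.5, purchases of foreign government bonds by domestic residents 828.0, foreign purchases of equities on the domestic stock exchange 506.6; capital account: acquisition of foreign patents and trademarks (non-produced assets) 143.5.)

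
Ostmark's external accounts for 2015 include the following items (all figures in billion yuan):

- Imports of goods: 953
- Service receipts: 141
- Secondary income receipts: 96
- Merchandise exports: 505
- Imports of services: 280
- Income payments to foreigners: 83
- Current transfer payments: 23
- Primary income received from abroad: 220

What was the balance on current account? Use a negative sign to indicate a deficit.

Goods balance = 505 - 953 = -448
Services balance = 141 - 280 = -139
Trade balance (goods + services) = -448 + (-139) = -587
Net primary income = 220 - 83 = 137
Net secondary income = 96 - 23 = 73
Current account = -587 + 137 + 73 = -377

-377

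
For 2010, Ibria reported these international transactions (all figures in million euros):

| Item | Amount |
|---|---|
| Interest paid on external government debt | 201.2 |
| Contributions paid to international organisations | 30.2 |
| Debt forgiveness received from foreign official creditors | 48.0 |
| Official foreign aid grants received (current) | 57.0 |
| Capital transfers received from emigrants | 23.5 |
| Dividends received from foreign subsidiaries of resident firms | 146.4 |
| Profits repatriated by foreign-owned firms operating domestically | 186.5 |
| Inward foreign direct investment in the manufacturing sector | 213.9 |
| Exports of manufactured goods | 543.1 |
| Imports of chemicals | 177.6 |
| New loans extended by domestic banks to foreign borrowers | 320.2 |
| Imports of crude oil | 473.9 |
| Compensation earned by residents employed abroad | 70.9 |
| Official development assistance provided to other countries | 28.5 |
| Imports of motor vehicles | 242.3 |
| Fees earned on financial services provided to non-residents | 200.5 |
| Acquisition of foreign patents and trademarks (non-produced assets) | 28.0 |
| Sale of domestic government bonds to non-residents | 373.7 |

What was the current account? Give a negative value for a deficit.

-322.3

Goods: -242.3 + 543.1 - 177.6 - 473.9 = -350.7
Services: 200.5
Primary income: 70.9 - 186.5 + 146.4 - 201.2 = -170.4
Secondary income: 57.0 - 28.5 - 30.2 = -1.7
Current account = (-350.7) + 200.5 + (-170.4) + (-1.7) = -322.3
(Excluded from the current account — capital account: debt forgiveness received from foreign official creditors 48.0, capital transfers received from emigrants 23.5, acquisition of foreign patents and trademarks (non-produced assets) 28.0; financial account: inward foreign direct investment in the manufacturing sector 213.9, new loans extended by domestic banks to foreign borrowers 320.2, sale of domestic government bonds to non-residents 373.7.)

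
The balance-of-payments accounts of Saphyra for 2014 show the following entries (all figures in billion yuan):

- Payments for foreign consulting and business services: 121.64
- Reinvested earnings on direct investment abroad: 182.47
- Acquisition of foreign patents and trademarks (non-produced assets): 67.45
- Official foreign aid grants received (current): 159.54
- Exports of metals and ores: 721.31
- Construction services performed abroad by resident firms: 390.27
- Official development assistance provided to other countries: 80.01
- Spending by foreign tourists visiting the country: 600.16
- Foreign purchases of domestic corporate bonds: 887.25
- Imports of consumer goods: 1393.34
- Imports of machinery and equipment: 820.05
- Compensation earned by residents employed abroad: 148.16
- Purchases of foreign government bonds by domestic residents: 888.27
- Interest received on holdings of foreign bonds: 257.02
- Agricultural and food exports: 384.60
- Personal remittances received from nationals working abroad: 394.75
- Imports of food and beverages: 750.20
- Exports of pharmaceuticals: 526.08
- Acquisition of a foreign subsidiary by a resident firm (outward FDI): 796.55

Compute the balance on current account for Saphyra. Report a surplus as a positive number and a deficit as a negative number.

Goods: -820.05 - 750.20 + 526.08 + 384.60 - 1393.34 + 721.31 = -1331.60
Services: 600.16 - 121.64 + 390.27 = 868.79
Primary income: 182.47 + 257.02 + 148.16 = 587.65
Secondary income: 159.54 - 80.01 + 394.75 = 474.28
Current account = (-1331.60) + 868.79 + 587.65 + 474.28 = 599.12
(Excluded from the current account — capital account: acquisition of foreign patents and trademarks (non-produced assets) 67.45; financial account: foreign purchases of domestic corporate bonds 887.25, purchases of foreign government bonds by domestic residents 888.27, acquisition of a foreign subsidiary by a resident firm (outward FDI) 796.55.)

599.12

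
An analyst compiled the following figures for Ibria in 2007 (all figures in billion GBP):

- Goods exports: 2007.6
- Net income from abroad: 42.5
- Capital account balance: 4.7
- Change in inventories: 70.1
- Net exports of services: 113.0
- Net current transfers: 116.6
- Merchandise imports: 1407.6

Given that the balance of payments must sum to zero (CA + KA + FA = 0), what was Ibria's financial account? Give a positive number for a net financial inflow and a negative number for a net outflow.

-876.8

Goods balance = 2007.6 - 1407.6 = 600.0
Services balance = 113.0
Trade balance (goods + services) = 600.0 + 113.0 = 713.0
Net primary income = 42.5
Net secondary income = 116.6
Current account = 713.0 + 42.5 + 116.6 = 872.1
Financial account = -(872.1 + 4.7) = -876.8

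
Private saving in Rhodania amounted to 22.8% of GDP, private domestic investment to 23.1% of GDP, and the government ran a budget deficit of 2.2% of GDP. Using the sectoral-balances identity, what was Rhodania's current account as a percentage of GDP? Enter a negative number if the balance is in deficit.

By the sectoral-balances identity, CA = (S_private - I) + (T - G).
Private balance = 22.8 - 23.1 = -0.3
Government balance (T - G) = -2.2
CA = -0.3 + (-2.2) = -2.5

-2.5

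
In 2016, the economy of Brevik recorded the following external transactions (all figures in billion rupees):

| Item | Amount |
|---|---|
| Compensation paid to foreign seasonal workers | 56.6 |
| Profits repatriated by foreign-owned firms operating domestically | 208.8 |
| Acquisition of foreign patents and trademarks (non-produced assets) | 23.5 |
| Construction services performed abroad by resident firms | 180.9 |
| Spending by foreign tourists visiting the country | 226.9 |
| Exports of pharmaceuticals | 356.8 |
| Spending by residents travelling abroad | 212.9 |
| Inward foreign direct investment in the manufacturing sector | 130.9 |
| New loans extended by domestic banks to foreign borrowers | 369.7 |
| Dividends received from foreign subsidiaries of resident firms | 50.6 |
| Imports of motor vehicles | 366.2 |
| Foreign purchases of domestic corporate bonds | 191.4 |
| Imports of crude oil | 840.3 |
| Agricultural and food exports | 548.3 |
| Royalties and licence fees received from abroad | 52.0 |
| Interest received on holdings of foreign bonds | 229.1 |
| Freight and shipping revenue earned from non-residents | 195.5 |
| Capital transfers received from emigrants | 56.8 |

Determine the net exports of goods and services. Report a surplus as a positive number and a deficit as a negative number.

141.0

Goods: -840.3 - 366.2 + 548.3 + 356.8 = -301.4
Services: 226.9 + 180.9 + 195.5 + 52.0 - 212.9 = 442.4
Trade balance = -301.4 + 442.4 = 141.0
(Excluded from the trade balance — primary income: compensation paid to foreign seasonal workers 56.6, profits repatriated by foreign-owned firms operating domestically 208.8, dividends received from foreign subsidiaries of resident firms 50.6, interest received on holdings of foreign bonds 229.1; capital account: acquisition of foreign patents and trademarks (non-produced assets) 23.5, capital transfers received from emigrants 56.8; financial account: inward foreign direct investment in the manufacturing sector 130.9, new loans extended by domestic banks to foreign borrowers 369.7, foreign purchases of domestic corporate bonds 191.4.)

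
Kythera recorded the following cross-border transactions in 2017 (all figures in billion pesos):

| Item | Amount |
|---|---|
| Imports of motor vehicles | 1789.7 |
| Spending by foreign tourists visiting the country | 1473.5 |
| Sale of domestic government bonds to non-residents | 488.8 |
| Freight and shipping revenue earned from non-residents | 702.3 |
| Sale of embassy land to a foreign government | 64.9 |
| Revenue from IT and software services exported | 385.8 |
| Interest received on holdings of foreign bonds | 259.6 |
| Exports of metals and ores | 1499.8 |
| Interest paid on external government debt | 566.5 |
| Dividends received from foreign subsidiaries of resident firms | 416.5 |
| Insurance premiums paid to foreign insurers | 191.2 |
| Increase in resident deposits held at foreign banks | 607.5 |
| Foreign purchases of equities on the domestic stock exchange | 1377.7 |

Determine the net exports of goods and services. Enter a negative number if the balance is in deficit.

Goods: 1499.8 - 1789.7 = -289.9
Services: 702.3 + 385.8 + 1473.5 - 191.2 = 2370.4
Trade balance = -289.9 + 2370.4 = 2080.5
(Excluded from the trade balance — financial account: sale of domestic government bonds to non-residents 488.8, increase in resident deposits held at foreign banks 607.5, foreign purchases of equities on the domestic stock exchange 1377.7; capital account: sale of embassy land to a foreign government 64.9; primary income: interest received on holdings of foreign bonds 259.6, interest paid on external government debt 566.5, dividends received from foreign subsidiaries of resident firms 416.5.)

2080.5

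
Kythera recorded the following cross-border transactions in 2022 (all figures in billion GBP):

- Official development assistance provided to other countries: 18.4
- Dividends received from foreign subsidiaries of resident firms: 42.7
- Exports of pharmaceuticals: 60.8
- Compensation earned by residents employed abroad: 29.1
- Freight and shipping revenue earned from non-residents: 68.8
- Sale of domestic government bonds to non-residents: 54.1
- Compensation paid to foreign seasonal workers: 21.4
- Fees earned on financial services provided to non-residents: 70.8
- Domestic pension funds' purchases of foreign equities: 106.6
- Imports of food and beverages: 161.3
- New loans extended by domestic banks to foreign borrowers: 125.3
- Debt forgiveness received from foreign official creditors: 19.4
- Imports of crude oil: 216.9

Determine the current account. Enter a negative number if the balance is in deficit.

Goods: 60.8 - 161.3 - 216.9 = -317.4
Services: 68.8 + 70.8 = 139.6
Primary income: 42.7 + 29.1 - 21.4 = 50.4
Secondary income: -18.4
Current account = (-317.4) + 139.6 + 50.4 + (-18.4) = -145.8
(Excluded from the current account — financial account: sale of domestic government bonds to non-residents 54.1, domestic pension funds' purchases of foreign equities 106.6, new loans extended by domestic banks to foreign borrowers 125.3; capital account: debt forgiveness received from foreign official creditors 19.4.)

-145.8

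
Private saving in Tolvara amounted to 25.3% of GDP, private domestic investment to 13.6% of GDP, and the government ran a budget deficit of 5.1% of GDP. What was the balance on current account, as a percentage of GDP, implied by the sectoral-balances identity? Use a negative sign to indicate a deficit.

6.6

By the sectoral-balances identity, CA = (S_private - I) + (T - G).
Private balance = 25.3 - 13.6 = 11.7
Government balance (T - G) = -5.1
CA = 11.7 + (-5.1) = 6.6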